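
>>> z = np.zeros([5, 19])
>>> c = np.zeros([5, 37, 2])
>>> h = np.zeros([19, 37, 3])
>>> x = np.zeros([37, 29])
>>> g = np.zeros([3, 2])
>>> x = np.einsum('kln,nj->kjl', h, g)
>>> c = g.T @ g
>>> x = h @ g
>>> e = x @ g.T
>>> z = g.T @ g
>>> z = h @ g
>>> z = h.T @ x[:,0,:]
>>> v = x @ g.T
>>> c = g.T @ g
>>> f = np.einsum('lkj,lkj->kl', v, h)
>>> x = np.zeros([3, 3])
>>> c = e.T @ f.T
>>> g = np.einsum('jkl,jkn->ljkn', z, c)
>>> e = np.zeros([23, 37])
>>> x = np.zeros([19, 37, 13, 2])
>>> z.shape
(3, 37, 2)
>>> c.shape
(3, 37, 37)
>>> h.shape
(19, 37, 3)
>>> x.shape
(19, 37, 13, 2)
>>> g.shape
(2, 3, 37, 37)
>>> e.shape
(23, 37)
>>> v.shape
(19, 37, 3)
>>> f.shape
(37, 19)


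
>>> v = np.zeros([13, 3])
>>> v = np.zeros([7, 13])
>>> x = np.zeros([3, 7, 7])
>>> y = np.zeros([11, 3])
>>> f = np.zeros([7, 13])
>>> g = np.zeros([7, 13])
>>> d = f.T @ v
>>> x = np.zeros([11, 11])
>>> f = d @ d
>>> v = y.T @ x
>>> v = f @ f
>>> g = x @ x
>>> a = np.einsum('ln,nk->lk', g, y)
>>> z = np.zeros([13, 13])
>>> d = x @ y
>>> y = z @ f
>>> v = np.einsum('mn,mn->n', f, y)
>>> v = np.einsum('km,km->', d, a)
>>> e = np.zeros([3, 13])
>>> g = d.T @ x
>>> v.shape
()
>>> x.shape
(11, 11)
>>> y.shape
(13, 13)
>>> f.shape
(13, 13)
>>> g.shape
(3, 11)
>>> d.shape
(11, 3)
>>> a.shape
(11, 3)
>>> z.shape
(13, 13)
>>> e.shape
(3, 13)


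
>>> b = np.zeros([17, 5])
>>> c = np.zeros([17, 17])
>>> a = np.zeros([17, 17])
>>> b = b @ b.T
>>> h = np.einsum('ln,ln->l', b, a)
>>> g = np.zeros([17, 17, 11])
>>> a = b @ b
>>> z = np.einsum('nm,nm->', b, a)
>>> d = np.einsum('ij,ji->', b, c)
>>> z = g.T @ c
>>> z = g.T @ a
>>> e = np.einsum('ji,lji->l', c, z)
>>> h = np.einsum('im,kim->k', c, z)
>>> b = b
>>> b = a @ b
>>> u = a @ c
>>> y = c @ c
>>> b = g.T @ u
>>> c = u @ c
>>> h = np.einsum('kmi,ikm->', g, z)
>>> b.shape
(11, 17, 17)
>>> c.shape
(17, 17)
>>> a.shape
(17, 17)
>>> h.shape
()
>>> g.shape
(17, 17, 11)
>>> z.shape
(11, 17, 17)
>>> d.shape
()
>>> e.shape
(11,)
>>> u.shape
(17, 17)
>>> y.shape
(17, 17)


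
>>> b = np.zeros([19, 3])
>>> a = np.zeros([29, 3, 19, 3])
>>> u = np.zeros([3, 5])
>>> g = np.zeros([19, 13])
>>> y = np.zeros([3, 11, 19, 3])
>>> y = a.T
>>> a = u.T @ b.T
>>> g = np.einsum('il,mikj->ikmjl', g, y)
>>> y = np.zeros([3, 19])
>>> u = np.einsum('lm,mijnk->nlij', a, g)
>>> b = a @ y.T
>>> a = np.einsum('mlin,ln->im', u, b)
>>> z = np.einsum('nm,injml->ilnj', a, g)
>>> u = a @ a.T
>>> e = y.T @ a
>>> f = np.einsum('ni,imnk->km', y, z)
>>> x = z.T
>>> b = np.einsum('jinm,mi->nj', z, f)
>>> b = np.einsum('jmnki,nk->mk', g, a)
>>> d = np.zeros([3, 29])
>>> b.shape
(3, 29)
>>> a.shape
(3, 29)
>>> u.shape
(3, 3)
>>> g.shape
(19, 3, 3, 29, 13)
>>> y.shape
(3, 19)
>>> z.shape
(19, 13, 3, 3)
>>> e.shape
(19, 29)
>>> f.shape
(3, 13)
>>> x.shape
(3, 3, 13, 19)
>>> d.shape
(3, 29)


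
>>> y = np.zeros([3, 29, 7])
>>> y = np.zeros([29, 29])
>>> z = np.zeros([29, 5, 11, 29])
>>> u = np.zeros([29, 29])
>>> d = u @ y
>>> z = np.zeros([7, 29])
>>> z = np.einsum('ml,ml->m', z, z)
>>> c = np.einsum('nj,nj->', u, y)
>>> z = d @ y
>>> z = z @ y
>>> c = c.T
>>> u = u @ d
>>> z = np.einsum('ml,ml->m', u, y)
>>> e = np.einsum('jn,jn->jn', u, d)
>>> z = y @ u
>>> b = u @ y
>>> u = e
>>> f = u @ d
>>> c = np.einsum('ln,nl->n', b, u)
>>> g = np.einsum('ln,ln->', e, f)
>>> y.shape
(29, 29)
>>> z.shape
(29, 29)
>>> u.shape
(29, 29)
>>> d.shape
(29, 29)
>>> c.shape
(29,)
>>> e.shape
(29, 29)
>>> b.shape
(29, 29)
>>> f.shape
(29, 29)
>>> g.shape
()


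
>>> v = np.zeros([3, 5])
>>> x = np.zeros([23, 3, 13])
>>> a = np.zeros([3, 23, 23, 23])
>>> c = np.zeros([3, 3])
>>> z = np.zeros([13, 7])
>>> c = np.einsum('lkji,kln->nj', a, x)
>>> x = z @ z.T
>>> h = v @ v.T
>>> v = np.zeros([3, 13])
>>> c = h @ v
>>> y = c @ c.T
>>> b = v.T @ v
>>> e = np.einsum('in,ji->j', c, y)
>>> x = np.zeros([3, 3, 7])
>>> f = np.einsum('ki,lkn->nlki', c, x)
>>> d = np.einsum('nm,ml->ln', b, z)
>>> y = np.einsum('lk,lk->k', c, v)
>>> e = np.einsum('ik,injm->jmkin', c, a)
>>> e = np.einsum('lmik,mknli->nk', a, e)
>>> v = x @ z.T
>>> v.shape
(3, 3, 13)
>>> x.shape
(3, 3, 7)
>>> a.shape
(3, 23, 23, 23)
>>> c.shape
(3, 13)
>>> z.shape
(13, 7)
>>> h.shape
(3, 3)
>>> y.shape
(13,)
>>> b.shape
(13, 13)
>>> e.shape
(13, 23)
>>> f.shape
(7, 3, 3, 13)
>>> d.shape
(7, 13)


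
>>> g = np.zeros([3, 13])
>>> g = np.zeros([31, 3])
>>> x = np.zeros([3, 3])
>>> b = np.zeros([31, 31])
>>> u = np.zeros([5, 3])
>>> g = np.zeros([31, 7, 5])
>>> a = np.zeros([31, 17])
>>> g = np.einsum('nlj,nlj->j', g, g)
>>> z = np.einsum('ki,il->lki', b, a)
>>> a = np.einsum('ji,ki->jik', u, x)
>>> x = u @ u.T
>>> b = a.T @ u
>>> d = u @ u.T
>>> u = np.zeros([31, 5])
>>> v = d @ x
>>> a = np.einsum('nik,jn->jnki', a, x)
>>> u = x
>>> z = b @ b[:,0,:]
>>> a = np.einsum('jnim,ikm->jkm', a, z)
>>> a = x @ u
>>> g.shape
(5,)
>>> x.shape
(5, 5)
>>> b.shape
(3, 3, 3)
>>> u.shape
(5, 5)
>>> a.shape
(5, 5)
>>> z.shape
(3, 3, 3)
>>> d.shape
(5, 5)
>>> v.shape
(5, 5)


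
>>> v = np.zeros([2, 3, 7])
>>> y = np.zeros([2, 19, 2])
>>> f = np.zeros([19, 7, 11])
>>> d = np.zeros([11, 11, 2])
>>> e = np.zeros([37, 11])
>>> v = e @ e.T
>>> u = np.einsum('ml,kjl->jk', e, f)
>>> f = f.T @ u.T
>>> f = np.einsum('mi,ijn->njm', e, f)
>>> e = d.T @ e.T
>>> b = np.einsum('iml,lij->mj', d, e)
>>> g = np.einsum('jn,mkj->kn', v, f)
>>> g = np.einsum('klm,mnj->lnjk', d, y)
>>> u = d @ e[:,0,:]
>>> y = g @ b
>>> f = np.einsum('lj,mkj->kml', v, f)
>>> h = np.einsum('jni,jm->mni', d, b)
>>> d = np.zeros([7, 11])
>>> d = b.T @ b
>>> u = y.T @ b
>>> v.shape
(37, 37)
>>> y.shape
(11, 19, 2, 37)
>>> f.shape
(7, 7, 37)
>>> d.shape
(37, 37)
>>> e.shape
(2, 11, 37)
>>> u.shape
(37, 2, 19, 37)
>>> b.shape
(11, 37)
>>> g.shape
(11, 19, 2, 11)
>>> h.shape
(37, 11, 2)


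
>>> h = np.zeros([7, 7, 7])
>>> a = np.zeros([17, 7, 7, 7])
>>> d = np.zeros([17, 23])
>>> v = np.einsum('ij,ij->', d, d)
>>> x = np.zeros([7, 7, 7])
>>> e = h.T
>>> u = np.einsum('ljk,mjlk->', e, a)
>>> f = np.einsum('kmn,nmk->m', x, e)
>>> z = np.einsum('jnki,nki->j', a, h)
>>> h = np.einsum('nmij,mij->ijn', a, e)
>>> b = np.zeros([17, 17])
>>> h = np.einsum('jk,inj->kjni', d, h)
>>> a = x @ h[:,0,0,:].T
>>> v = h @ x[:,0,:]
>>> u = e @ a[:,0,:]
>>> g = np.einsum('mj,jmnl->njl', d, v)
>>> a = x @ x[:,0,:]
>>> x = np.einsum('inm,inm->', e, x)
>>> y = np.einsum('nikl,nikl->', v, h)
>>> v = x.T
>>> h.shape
(23, 17, 7, 7)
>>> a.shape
(7, 7, 7)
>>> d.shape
(17, 23)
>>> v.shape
()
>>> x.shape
()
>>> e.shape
(7, 7, 7)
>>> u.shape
(7, 7, 23)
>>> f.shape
(7,)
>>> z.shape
(17,)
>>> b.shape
(17, 17)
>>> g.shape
(7, 23, 7)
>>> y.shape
()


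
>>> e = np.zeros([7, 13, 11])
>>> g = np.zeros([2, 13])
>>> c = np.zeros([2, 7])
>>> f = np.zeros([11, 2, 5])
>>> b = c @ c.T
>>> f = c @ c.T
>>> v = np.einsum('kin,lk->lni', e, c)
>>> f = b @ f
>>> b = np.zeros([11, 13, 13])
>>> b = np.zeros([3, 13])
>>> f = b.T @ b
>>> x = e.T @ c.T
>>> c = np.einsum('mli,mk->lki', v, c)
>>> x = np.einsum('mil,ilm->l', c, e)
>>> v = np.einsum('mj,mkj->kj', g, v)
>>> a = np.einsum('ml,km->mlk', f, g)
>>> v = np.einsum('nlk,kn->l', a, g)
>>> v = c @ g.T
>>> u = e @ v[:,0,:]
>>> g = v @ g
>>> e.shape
(7, 13, 11)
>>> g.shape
(11, 7, 13)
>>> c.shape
(11, 7, 13)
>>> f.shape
(13, 13)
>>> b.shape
(3, 13)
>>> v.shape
(11, 7, 2)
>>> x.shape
(13,)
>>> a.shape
(13, 13, 2)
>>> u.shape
(7, 13, 2)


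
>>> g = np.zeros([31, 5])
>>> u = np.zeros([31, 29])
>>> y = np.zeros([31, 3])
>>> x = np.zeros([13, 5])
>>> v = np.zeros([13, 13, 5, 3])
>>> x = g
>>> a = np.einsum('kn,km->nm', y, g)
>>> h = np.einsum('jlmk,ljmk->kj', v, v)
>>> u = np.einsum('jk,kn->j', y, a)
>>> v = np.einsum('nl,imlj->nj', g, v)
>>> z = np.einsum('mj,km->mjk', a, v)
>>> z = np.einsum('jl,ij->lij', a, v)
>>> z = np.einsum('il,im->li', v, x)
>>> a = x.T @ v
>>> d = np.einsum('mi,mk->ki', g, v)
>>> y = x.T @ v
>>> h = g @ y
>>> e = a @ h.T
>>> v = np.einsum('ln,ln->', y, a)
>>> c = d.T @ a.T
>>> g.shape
(31, 5)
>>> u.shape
(31,)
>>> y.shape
(5, 3)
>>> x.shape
(31, 5)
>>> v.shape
()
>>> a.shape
(5, 3)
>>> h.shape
(31, 3)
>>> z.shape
(3, 31)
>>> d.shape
(3, 5)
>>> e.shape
(5, 31)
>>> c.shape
(5, 5)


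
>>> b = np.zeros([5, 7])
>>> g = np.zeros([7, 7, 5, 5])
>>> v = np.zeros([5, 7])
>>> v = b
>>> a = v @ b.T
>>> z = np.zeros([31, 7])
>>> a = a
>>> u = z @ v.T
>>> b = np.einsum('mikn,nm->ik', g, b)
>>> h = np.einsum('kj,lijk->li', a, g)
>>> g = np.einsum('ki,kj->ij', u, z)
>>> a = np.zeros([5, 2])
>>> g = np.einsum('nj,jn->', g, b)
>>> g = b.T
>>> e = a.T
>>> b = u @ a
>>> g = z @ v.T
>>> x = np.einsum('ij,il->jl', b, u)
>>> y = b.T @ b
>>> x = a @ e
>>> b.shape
(31, 2)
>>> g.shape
(31, 5)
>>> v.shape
(5, 7)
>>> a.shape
(5, 2)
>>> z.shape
(31, 7)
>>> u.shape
(31, 5)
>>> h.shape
(7, 7)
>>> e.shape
(2, 5)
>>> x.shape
(5, 5)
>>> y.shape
(2, 2)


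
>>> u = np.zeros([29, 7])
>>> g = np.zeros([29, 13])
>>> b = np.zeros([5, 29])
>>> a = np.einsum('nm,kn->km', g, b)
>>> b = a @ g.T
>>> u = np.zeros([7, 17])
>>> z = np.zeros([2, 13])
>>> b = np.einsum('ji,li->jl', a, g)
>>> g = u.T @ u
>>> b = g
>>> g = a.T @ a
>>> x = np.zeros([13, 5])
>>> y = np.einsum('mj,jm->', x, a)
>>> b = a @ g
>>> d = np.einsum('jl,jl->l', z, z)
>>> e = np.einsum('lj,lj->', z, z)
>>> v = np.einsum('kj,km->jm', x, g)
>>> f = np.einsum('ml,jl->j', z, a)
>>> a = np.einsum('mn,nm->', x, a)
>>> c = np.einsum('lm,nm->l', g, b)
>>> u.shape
(7, 17)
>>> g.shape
(13, 13)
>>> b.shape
(5, 13)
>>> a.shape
()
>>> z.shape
(2, 13)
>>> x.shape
(13, 5)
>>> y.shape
()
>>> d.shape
(13,)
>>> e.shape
()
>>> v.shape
(5, 13)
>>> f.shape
(5,)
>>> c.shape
(13,)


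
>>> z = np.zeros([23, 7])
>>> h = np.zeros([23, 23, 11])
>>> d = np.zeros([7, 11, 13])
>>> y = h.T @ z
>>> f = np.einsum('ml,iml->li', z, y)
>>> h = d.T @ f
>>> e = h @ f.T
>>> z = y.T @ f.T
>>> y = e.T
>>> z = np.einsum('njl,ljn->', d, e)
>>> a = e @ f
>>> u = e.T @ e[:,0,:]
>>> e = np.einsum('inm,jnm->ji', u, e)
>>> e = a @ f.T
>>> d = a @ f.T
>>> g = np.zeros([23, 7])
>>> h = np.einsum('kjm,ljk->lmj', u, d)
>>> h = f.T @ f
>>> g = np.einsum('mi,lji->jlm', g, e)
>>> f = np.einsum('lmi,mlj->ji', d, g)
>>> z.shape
()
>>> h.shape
(11, 11)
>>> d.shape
(13, 11, 7)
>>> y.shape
(7, 11, 13)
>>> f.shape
(23, 7)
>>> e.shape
(13, 11, 7)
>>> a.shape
(13, 11, 11)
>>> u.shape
(7, 11, 7)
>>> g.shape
(11, 13, 23)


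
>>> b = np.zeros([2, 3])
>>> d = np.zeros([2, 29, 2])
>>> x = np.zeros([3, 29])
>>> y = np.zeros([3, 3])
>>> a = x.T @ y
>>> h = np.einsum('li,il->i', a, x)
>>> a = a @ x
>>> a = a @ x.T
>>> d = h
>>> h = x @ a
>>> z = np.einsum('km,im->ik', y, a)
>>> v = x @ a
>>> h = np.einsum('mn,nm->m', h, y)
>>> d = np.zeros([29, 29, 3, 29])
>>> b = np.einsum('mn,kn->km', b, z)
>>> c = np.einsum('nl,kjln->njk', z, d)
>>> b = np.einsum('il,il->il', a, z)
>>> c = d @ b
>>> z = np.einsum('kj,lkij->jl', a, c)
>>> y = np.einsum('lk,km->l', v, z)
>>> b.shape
(29, 3)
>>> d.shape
(29, 29, 3, 29)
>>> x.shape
(3, 29)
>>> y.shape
(3,)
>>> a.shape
(29, 3)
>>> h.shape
(3,)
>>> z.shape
(3, 29)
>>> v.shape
(3, 3)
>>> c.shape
(29, 29, 3, 3)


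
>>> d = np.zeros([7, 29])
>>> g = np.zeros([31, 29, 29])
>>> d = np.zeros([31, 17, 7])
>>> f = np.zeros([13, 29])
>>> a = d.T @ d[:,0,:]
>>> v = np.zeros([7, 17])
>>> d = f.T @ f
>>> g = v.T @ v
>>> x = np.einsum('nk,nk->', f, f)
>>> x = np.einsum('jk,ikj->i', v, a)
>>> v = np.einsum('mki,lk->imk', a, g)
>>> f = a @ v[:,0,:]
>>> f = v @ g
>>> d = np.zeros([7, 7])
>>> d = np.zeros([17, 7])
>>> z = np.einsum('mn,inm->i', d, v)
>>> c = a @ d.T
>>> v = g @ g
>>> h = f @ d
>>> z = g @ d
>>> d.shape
(17, 7)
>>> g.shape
(17, 17)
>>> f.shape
(7, 7, 17)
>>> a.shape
(7, 17, 7)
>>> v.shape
(17, 17)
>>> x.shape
(7,)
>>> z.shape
(17, 7)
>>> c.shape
(7, 17, 17)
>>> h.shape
(7, 7, 7)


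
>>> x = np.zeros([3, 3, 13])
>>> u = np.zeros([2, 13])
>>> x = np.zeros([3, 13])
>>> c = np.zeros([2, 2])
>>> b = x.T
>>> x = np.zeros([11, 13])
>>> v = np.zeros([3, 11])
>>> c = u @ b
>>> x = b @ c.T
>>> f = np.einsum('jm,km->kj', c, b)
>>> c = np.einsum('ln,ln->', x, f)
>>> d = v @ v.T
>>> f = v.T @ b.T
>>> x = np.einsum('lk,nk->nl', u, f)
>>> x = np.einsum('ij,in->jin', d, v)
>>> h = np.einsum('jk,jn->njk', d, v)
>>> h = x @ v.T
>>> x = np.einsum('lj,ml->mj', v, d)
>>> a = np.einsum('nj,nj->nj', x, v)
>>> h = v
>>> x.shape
(3, 11)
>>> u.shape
(2, 13)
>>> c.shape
()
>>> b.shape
(13, 3)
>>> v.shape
(3, 11)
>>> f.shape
(11, 13)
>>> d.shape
(3, 3)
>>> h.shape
(3, 11)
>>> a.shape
(3, 11)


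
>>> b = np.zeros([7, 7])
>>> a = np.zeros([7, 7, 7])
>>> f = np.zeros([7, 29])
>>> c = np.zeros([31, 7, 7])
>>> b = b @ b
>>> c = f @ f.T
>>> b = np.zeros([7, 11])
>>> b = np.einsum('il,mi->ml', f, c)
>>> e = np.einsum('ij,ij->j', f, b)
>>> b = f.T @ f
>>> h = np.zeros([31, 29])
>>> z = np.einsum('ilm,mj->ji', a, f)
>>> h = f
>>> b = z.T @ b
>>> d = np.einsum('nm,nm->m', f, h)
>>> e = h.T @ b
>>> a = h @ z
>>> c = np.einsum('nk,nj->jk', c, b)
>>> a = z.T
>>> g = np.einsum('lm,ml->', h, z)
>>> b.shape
(7, 29)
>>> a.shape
(7, 29)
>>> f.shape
(7, 29)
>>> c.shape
(29, 7)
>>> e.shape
(29, 29)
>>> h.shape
(7, 29)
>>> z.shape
(29, 7)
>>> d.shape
(29,)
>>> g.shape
()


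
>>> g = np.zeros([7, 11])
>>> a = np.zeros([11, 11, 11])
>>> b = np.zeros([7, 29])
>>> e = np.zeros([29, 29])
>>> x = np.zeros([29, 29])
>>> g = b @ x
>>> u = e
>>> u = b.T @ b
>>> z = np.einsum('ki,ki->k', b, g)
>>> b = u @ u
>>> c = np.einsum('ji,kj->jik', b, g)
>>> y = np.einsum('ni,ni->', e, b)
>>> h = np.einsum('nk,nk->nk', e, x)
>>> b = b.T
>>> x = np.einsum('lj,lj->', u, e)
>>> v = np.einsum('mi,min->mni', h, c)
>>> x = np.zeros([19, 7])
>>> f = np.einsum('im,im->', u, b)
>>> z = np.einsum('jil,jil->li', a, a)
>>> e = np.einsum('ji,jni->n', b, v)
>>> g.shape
(7, 29)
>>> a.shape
(11, 11, 11)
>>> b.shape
(29, 29)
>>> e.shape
(7,)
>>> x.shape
(19, 7)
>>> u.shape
(29, 29)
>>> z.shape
(11, 11)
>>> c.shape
(29, 29, 7)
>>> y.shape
()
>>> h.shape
(29, 29)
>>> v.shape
(29, 7, 29)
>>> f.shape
()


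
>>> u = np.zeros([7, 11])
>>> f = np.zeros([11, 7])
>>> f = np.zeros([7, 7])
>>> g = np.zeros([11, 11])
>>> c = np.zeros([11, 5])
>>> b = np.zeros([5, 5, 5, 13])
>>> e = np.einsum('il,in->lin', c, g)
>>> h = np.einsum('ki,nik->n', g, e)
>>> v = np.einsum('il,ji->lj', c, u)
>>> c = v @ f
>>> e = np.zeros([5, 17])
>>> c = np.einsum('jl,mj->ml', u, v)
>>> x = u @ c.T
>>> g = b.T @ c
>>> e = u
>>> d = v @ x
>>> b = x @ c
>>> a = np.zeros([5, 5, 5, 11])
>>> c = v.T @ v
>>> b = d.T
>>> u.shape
(7, 11)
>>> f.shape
(7, 7)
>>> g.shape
(13, 5, 5, 11)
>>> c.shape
(7, 7)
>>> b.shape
(5, 5)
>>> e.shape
(7, 11)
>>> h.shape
(5,)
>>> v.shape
(5, 7)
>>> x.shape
(7, 5)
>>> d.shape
(5, 5)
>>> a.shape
(5, 5, 5, 11)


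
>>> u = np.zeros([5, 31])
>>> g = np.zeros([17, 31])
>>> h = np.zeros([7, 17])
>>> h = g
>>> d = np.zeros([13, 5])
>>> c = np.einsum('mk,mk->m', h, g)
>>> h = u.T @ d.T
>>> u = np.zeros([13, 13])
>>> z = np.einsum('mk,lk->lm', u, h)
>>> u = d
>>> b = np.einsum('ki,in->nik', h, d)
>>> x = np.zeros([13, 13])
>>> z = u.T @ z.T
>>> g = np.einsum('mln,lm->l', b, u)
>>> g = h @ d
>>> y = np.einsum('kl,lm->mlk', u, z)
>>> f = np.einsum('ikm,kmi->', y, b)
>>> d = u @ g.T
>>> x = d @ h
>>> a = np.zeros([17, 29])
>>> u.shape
(13, 5)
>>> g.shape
(31, 5)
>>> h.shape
(31, 13)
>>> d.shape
(13, 31)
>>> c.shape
(17,)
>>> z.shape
(5, 31)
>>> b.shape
(5, 13, 31)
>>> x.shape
(13, 13)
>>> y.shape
(31, 5, 13)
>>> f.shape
()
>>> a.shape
(17, 29)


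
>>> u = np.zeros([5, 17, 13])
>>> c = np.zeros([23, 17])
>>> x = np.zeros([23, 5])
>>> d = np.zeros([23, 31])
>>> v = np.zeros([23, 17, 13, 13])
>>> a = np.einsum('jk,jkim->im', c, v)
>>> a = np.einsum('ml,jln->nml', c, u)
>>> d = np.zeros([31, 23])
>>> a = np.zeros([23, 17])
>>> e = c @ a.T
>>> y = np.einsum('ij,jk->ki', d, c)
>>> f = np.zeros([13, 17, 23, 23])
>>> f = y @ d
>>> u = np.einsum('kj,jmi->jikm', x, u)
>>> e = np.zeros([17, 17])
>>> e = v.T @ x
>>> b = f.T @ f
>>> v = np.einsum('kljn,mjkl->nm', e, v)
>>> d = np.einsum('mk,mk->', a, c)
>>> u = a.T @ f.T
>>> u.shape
(17, 17)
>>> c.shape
(23, 17)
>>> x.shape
(23, 5)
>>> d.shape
()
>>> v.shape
(5, 23)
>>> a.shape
(23, 17)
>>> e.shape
(13, 13, 17, 5)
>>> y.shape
(17, 31)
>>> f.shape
(17, 23)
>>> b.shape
(23, 23)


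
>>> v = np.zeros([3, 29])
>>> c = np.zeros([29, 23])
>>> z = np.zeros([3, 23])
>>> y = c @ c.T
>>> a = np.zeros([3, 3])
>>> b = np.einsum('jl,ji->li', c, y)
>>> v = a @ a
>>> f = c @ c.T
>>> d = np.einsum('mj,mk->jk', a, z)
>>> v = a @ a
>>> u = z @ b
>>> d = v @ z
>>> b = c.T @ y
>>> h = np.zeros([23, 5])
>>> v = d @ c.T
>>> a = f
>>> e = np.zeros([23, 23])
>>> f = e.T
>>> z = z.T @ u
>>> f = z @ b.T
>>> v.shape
(3, 29)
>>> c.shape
(29, 23)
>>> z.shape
(23, 29)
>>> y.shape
(29, 29)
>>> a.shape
(29, 29)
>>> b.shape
(23, 29)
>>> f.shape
(23, 23)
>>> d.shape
(3, 23)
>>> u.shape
(3, 29)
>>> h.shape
(23, 5)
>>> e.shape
(23, 23)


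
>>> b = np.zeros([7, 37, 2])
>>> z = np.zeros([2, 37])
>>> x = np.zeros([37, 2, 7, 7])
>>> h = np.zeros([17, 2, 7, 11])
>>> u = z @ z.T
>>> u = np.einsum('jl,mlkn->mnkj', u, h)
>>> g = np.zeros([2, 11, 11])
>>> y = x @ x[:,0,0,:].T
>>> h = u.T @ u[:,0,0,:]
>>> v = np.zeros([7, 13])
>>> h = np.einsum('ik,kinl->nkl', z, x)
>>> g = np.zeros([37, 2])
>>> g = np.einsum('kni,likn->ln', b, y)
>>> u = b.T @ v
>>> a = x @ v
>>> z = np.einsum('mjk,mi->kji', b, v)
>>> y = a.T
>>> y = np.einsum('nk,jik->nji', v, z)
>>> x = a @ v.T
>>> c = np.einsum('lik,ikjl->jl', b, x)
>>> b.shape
(7, 37, 2)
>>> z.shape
(2, 37, 13)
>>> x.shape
(37, 2, 7, 7)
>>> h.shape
(7, 37, 7)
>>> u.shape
(2, 37, 13)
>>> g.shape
(37, 37)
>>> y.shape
(7, 2, 37)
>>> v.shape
(7, 13)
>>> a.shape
(37, 2, 7, 13)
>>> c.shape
(7, 7)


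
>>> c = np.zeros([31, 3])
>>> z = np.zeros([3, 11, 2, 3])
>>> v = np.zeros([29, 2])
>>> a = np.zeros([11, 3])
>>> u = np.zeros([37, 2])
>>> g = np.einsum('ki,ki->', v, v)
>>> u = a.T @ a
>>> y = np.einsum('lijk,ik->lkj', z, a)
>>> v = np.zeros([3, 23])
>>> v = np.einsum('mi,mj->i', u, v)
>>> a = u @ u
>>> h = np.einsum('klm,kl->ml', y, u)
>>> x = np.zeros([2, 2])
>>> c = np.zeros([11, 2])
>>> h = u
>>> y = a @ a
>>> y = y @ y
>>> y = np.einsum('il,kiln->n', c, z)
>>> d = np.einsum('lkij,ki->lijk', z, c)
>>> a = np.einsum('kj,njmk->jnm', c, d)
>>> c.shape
(11, 2)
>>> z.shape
(3, 11, 2, 3)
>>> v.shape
(3,)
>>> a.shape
(2, 3, 3)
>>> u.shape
(3, 3)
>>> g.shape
()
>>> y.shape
(3,)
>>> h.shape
(3, 3)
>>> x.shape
(2, 2)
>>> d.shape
(3, 2, 3, 11)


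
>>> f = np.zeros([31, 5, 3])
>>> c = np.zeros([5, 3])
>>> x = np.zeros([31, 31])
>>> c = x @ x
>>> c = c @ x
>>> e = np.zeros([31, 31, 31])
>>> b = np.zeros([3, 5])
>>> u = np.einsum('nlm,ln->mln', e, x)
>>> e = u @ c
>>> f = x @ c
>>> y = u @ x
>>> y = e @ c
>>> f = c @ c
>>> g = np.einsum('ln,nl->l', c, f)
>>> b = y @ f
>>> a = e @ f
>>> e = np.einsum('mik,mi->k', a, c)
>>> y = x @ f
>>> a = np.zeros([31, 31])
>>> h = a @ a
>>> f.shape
(31, 31)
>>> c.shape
(31, 31)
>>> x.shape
(31, 31)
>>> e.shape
(31,)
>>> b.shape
(31, 31, 31)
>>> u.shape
(31, 31, 31)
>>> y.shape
(31, 31)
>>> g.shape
(31,)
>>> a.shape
(31, 31)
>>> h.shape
(31, 31)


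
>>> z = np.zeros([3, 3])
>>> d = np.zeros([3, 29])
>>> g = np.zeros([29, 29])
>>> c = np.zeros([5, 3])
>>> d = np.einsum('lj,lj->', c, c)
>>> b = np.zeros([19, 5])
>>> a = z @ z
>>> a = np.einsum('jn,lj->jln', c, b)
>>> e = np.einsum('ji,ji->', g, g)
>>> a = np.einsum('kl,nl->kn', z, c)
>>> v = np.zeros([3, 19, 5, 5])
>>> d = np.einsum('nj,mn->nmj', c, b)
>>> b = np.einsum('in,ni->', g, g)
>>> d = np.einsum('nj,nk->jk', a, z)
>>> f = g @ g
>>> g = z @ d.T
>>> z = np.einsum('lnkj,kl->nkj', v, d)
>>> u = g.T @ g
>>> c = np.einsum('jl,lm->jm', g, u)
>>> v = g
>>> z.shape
(19, 5, 5)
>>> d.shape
(5, 3)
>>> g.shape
(3, 5)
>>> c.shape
(3, 5)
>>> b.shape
()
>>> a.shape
(3, 5)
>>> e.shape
()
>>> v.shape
(3, 5)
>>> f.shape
(29, 29)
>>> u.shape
(5, 5)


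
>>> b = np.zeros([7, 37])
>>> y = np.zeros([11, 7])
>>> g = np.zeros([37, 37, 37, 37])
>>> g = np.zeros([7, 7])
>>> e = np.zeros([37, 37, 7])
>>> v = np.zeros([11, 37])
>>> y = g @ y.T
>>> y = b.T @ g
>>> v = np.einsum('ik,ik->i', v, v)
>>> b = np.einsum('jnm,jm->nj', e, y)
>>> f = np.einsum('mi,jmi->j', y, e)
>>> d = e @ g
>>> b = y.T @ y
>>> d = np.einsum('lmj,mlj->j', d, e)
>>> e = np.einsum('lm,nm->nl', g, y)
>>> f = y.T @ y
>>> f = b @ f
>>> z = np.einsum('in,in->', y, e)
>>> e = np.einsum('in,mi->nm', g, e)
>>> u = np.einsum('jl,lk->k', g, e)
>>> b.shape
(7, 7)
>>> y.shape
(37, 7)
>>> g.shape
(7, 7)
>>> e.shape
(7, 37)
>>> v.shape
(11,)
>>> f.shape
(7, 7)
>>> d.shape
(7,)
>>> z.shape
()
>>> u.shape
(37,)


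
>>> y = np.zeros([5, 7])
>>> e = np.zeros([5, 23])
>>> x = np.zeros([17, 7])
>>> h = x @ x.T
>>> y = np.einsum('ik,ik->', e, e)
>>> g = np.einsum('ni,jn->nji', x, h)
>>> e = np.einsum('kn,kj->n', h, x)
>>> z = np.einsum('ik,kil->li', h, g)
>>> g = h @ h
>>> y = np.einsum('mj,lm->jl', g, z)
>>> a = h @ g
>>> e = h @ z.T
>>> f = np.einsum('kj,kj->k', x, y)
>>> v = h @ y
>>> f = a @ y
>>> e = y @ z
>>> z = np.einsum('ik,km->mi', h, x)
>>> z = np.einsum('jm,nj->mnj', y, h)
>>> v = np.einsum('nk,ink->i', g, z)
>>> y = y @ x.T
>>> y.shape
(17, 17)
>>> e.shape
(17, 17)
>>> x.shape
(17, 7)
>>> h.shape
(17, 17)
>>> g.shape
(17, 17)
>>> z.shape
(7, 17, 17)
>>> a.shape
(17, 17)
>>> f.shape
(17, 7)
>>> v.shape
(7,)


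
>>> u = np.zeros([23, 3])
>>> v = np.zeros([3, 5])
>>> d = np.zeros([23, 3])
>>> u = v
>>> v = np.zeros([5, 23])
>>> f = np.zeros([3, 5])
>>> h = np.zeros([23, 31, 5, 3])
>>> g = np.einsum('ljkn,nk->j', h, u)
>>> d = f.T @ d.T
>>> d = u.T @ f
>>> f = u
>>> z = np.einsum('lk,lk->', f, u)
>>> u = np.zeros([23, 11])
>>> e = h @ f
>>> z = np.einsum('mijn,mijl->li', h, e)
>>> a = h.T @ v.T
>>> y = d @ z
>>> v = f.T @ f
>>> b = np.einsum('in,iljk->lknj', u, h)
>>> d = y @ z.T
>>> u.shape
(23, 11)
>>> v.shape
(5, 5)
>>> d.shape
(5, 5)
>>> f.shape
(3, 5)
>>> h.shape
(23, 31, 5, 3)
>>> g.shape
(31,)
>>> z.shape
(5, 31)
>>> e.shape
(23, 31, 5, 5)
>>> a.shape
(3, 5, 31, 5)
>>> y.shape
(5, 31)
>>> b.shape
(31, 3, 11, 5)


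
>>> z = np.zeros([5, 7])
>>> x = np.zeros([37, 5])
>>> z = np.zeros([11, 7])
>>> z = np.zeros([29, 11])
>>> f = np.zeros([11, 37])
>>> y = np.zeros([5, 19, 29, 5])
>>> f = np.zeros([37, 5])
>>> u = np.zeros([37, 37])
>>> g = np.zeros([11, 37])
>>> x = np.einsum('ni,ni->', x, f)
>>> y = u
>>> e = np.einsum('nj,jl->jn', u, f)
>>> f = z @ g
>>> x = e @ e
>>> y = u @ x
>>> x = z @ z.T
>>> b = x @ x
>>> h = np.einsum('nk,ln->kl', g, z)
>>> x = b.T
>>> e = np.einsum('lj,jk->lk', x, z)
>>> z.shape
(29, 11)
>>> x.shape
(29, 29)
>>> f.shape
(29, 37)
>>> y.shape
(37, 37)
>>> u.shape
(37, 37)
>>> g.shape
(11, 37)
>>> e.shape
(29, 11)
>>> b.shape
(29, 29)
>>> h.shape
(37, 29)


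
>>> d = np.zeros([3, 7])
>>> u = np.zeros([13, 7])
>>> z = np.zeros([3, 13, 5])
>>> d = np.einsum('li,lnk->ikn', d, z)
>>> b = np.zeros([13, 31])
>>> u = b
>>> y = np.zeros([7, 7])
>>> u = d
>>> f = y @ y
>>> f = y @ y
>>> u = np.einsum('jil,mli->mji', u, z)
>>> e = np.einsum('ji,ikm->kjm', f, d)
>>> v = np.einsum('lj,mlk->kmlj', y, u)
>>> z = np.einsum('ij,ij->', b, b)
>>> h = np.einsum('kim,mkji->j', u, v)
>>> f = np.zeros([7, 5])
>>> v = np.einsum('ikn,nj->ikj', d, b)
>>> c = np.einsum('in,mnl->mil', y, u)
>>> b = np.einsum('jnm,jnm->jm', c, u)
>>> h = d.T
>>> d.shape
(7, 5, 13)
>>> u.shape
(3, 7, 5)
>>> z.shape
()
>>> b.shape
(3, 5)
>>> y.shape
(7, 7)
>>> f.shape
(7, 5)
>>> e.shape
(5, 7, 13)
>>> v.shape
(7, 5, 31)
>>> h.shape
(13, 5, 7)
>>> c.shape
(3, 7, 5)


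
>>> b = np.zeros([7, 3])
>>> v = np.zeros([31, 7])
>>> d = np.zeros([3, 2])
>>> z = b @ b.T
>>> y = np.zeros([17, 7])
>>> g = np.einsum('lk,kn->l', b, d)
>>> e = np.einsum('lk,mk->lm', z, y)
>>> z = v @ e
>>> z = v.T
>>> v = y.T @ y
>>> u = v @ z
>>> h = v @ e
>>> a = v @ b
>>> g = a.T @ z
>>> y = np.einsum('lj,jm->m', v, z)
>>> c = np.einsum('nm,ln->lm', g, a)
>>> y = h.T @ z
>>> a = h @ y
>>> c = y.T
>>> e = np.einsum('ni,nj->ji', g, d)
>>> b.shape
(7, 3)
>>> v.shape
(7, 7)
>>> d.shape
(3, 2)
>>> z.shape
(7, 31)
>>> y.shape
(17, 31)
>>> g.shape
(3, 31)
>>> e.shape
(2, 31)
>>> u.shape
(7, 31)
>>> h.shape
(7, 17)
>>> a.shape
(7, 31)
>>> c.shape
(31, 17)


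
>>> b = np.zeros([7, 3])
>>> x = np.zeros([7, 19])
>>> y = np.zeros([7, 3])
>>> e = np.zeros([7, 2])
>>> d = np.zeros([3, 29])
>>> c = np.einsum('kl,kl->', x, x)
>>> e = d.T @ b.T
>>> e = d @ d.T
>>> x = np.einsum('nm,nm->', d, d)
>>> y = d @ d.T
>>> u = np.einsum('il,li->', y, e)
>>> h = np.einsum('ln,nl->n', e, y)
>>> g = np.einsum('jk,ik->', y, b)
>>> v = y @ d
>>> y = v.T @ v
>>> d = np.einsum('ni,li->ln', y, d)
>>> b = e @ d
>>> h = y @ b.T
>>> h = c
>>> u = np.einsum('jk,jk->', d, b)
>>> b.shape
(3, 29)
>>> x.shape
()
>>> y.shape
(29, 29)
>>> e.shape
(3, 3)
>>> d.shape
(3, 29)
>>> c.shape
()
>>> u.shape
()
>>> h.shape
()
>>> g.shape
()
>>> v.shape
(3, 29)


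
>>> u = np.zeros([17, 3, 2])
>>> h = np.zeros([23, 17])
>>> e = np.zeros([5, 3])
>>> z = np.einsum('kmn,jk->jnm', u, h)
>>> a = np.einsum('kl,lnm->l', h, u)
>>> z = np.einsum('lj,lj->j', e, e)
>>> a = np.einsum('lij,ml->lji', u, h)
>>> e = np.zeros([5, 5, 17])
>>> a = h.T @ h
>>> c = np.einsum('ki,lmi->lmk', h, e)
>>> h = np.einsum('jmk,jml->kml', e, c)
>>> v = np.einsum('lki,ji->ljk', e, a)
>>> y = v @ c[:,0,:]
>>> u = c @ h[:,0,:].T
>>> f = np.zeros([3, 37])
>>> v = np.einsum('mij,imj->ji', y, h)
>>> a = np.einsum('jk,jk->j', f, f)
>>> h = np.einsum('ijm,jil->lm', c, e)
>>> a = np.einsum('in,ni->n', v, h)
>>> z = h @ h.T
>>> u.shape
(5, 5, 17)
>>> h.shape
(17, 23)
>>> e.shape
(5, 5, 17)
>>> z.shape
(17, 17)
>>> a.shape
(17,)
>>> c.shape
(5, 5, 23)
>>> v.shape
(23, 17)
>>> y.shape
(5, 17, 23)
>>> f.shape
(3, 37)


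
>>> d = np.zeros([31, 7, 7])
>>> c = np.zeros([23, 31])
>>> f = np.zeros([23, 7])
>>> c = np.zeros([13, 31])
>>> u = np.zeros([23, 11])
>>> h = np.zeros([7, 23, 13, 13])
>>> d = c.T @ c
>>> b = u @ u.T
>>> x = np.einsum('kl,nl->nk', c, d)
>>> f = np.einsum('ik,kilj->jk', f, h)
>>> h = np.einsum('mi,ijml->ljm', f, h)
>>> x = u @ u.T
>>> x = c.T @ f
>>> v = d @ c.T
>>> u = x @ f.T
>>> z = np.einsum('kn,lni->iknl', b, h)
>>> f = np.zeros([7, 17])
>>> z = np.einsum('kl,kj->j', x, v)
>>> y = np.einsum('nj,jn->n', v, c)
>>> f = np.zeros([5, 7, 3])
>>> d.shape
(31, 31)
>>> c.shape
(13, 31)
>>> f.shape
(5, 7, 3)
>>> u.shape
(31, 13)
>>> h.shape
(13, 23, 13)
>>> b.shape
(23, 23)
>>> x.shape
(31, 7)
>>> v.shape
(31, 13)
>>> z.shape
(13,)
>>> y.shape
(31,)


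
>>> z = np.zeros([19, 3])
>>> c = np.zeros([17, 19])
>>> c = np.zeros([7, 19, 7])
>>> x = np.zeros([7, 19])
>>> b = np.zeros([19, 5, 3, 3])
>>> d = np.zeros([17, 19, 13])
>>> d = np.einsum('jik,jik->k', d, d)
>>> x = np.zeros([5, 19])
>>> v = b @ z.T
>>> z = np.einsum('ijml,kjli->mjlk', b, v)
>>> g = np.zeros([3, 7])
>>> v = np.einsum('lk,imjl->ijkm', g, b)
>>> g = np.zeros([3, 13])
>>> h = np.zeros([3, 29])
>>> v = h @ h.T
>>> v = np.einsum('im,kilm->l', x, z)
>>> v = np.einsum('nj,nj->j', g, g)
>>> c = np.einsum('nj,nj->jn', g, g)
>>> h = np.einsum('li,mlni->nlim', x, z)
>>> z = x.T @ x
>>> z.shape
(19, 19)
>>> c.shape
(13, 3)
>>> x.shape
(5, 19)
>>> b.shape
(19, 5, 3, 3)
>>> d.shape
(13,)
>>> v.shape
(13,)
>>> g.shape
(3, 13)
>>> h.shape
(3, 5, 19, 3)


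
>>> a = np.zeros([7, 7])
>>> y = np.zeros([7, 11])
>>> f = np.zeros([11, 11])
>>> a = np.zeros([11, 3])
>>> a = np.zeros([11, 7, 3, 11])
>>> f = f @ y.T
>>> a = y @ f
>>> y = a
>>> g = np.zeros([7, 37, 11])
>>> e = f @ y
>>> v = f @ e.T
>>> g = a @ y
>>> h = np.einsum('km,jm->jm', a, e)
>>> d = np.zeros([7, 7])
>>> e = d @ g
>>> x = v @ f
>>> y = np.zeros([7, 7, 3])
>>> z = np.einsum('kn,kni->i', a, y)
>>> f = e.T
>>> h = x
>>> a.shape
(7, 7)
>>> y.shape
(7, 7, 3)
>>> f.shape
(7, 7)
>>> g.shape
(7, 7)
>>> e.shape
(7, 7)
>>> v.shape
(11, 11)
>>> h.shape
(11, 7)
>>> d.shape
(7, 7)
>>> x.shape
(11, 7)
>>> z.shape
(3,)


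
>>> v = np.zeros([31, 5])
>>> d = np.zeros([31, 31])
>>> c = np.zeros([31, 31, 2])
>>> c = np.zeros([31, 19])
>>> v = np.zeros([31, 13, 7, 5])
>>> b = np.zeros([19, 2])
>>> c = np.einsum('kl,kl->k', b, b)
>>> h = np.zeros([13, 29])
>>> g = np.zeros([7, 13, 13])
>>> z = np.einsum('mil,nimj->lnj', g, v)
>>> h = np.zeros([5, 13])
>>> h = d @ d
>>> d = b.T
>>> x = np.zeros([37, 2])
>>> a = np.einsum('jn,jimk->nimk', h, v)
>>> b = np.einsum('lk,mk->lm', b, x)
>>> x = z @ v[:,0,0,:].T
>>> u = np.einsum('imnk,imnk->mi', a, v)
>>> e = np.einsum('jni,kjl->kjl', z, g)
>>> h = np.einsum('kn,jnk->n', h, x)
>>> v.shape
(31, 13, 7, 5)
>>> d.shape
(2, 19)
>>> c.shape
(19,)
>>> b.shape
(19, 37)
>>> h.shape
(31,)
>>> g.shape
(7, 13, 13)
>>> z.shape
(13, 31, 5)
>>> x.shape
(13, 31, 31)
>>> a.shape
(31, 13, 7, 5)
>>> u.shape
(13, 31)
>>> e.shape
(7, 13, 13)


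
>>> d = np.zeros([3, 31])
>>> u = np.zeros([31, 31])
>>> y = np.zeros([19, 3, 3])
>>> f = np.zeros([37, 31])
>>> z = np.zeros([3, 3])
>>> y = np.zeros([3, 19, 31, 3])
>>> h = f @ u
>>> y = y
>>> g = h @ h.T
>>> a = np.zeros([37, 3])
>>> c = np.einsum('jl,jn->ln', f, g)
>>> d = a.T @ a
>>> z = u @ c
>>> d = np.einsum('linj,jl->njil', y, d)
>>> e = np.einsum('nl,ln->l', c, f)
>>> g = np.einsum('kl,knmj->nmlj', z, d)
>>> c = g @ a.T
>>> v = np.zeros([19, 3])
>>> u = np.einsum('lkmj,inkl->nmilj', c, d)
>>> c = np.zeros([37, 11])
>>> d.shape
(31, 3, 19, 3)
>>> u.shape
(3, 37, 31, 3, 37)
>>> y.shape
(3, 19, 31, 3)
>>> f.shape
(37, 31)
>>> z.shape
(31, 37)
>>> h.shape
(37, 31)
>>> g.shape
(3, 19, 37, 3)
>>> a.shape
(37, 3)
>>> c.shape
(37, 11)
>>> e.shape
(37,)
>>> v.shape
(19, 3)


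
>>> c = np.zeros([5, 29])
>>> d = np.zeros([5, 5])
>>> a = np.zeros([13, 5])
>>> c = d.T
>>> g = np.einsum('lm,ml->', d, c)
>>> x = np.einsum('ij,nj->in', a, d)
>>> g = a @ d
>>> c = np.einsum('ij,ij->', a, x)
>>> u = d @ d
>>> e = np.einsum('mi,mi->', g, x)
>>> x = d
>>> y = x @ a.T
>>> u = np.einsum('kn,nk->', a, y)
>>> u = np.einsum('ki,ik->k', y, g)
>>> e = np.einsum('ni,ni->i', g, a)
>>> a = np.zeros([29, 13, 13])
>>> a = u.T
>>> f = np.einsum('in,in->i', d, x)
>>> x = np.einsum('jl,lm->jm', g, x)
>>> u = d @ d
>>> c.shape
()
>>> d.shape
(5, 5)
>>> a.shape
(5,)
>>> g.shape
(13, 5)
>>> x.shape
(13, 5)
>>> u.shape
(5, 5)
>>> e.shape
(5,)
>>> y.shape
(5, 13)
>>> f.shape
(5,)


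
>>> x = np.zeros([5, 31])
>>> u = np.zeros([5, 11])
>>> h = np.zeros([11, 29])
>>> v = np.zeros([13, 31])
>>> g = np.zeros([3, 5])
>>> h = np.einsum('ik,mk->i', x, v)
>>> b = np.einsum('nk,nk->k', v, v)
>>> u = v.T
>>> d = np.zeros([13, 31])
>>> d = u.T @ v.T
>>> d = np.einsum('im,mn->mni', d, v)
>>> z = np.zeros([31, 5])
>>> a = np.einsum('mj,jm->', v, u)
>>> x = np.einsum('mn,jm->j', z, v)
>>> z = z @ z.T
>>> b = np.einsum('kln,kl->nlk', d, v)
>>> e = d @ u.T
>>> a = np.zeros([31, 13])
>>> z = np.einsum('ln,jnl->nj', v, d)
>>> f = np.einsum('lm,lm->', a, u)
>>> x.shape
(13,)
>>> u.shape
(31, 13)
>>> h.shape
(5,)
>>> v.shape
(13, 31)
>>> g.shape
(3, 5)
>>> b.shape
(13, 31, 13)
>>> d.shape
(13, 31, 13)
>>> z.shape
(31, 13)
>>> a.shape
(31, 13)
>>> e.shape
(13, 31, 31)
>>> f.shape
()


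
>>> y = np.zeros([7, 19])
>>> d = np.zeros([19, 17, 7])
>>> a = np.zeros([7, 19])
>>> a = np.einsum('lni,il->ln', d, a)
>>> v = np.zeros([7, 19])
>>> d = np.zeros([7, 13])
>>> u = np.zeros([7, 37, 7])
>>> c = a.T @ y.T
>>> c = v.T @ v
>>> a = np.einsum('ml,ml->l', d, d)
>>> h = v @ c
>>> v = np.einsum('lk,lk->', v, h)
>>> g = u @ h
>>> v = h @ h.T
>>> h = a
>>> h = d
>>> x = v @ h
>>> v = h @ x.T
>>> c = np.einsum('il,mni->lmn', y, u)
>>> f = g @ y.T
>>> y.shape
(7, 19)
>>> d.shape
(7, 13)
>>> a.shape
(13,)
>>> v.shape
(7, 7)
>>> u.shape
(7, 37, 7)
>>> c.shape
(19, 7, 37)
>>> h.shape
(7, 13)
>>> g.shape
(7, 37, 19)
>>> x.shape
(7, 13)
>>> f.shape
(7, 37, 7)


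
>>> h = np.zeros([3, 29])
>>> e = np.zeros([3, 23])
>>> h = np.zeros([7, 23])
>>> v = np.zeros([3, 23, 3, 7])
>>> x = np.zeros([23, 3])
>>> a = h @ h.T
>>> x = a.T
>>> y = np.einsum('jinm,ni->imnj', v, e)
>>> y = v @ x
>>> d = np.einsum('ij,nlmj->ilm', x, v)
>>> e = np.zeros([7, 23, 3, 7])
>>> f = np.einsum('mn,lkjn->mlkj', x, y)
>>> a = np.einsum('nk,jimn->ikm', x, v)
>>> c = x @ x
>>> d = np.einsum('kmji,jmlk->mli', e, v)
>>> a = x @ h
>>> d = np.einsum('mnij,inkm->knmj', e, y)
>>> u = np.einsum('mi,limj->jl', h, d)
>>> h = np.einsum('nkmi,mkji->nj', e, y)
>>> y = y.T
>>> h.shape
(7, 3)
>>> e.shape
(7, 23, 3, 7)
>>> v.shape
(3, 23, 3, 7)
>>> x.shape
(7, 7)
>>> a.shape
(7, 23)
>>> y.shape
(7, 3, 23, 3)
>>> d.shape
(3, 23, 7, 7)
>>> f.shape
(7, 3, 23, 3)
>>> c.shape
(7, 7)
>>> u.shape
(7, 3)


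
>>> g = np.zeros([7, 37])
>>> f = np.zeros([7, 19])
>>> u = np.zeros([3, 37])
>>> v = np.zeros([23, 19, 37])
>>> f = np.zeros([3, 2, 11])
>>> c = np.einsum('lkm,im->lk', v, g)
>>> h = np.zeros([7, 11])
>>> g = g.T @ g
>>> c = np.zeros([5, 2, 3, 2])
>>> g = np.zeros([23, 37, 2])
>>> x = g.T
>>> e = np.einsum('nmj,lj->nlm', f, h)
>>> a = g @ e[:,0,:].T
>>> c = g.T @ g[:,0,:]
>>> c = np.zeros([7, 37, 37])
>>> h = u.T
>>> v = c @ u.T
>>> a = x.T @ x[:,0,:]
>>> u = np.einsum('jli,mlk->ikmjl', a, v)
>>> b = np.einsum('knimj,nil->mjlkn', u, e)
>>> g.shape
(23, 37, 2)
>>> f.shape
(3, 2, 11)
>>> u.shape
(23, 3, 7, 23, 37)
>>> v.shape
(7, 37, 3)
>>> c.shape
(7, 37, 37)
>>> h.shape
(37, 3)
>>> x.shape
(2, 37, 23)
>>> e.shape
(3, 7, 2)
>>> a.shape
(23, 37, 23)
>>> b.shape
(23, 37, 2, 23, 3)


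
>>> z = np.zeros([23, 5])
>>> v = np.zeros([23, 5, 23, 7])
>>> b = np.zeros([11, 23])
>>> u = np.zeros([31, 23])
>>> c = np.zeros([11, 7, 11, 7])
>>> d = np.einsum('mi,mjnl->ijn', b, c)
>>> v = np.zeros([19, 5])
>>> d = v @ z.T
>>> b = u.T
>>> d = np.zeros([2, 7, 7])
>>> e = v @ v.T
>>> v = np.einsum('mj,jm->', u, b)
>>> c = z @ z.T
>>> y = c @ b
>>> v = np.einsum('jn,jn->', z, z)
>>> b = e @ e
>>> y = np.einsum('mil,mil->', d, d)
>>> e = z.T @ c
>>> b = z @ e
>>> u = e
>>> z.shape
(23, 5)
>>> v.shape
()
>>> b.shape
(23, 23)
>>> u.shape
(5, 23)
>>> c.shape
(23, 23)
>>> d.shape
(2, 7, 7)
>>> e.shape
(5, 23)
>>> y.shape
()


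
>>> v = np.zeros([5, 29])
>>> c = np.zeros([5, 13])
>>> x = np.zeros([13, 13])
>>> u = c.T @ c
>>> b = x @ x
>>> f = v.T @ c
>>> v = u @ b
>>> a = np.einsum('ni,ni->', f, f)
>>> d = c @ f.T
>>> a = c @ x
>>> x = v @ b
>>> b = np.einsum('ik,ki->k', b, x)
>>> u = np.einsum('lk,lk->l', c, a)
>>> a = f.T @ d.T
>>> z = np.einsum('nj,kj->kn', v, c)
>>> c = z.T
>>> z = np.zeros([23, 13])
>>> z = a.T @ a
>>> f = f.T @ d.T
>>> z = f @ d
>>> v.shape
(13, 13)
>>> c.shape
(13, 5)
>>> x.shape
(13, 13)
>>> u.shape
(5,)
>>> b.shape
(13,)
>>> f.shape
(13, 5)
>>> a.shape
(13, 5)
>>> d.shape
(5, 29)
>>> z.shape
(13, 29)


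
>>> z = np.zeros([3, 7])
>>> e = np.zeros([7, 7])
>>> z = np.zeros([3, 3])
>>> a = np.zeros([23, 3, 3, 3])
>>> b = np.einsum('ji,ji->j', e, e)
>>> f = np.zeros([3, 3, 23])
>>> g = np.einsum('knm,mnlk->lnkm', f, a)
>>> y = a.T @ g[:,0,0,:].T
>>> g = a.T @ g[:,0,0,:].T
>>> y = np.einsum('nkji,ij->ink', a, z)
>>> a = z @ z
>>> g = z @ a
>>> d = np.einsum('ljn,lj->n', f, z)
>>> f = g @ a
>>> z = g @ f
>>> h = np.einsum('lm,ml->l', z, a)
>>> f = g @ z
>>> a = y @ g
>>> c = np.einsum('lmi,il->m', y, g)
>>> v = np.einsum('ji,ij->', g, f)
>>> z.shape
(3, 3)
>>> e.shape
(7, 7)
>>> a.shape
(3, 23, 3)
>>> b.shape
(7,)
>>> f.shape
(3, 3)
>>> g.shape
(3, 3)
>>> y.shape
(3, 23, 3)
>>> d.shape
(23,)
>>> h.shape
(3,)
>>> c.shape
(23,)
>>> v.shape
()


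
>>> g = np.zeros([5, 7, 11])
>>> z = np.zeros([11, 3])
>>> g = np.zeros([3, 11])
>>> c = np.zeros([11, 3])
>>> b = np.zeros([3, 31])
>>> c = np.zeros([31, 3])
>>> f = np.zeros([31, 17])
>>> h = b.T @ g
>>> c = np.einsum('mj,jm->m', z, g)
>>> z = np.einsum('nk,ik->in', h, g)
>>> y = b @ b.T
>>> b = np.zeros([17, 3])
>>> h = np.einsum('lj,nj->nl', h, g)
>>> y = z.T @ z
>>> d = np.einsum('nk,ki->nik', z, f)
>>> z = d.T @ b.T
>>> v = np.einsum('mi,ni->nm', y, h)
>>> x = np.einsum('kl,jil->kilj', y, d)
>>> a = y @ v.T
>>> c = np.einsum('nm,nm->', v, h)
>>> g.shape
(3, 11)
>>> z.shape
(31, 17, 17)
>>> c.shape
()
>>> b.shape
(17, 3)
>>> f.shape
(31, 17)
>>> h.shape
(3, 31)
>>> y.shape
(31, 31)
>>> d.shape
(3, 17, 31)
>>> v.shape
(3, 31)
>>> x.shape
(31, 17, 31, 3)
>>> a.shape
(31, 3)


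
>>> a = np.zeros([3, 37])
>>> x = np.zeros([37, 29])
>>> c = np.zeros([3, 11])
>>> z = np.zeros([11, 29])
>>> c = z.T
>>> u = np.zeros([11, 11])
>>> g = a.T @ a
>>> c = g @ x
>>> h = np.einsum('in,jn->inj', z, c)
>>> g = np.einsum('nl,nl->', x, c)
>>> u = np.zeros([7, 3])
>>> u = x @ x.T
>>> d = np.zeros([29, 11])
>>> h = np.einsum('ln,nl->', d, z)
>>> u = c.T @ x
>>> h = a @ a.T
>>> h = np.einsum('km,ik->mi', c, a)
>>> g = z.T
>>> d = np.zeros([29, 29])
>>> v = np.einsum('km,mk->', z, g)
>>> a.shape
(3, 37)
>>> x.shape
(37, 29)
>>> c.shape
(37, 29)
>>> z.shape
(11, 29)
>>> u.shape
(29, 29)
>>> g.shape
(29, 11)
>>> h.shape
(29, 3)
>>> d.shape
(29, 29)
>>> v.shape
()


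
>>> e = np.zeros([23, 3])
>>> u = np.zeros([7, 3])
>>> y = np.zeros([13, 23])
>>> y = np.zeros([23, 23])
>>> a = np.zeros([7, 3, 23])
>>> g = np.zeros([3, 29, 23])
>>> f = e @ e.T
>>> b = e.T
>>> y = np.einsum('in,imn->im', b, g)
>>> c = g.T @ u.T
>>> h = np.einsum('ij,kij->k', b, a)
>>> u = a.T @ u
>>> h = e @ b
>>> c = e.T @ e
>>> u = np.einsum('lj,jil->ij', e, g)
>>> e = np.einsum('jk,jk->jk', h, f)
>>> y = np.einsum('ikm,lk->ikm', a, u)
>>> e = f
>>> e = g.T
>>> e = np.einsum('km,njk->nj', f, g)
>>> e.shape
(3, 29)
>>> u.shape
(29, 3)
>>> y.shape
(7, 3, 23)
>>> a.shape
(7, 3, 23)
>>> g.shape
(3, 29, 23)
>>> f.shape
(23, 23)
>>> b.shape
(3, 23)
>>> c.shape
(3, 3)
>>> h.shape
(23, 23)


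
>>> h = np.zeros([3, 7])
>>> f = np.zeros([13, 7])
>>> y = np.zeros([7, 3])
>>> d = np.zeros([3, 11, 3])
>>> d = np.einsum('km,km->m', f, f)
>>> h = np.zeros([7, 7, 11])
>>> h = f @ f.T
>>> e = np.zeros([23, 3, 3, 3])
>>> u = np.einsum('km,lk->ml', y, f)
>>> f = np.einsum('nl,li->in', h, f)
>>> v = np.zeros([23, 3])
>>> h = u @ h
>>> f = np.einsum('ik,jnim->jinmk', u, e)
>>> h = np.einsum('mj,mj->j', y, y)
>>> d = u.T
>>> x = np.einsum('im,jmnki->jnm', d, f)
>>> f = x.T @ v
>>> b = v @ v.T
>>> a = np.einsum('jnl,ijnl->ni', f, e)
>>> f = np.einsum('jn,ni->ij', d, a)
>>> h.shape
(3,)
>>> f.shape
(23, 13)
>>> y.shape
(7, 3)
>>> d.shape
(13, 3)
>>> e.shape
(23, 3, 3, 3)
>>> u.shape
(3, 13)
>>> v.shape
(23, 3)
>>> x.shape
(23, 3, 3)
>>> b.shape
(23, 23)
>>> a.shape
(3, 23)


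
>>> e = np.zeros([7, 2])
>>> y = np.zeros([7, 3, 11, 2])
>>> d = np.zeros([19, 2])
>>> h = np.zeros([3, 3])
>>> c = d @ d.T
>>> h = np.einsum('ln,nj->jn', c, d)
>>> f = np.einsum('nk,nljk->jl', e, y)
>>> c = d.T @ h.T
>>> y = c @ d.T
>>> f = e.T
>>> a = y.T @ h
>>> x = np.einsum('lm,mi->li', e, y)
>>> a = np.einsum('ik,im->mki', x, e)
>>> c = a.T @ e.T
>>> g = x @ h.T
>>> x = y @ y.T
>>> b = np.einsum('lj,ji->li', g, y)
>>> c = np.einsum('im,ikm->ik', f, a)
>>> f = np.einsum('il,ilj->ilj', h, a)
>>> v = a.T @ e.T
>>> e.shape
(7, 2)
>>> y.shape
(2, 19)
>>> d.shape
(19, 2)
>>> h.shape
(2, 19)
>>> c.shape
(2, 19)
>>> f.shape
(2, 19, 7)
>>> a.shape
(2, 19, 7)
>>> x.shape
(2, 2)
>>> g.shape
(7, 2)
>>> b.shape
(7, 19)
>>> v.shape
(7, 19, 7)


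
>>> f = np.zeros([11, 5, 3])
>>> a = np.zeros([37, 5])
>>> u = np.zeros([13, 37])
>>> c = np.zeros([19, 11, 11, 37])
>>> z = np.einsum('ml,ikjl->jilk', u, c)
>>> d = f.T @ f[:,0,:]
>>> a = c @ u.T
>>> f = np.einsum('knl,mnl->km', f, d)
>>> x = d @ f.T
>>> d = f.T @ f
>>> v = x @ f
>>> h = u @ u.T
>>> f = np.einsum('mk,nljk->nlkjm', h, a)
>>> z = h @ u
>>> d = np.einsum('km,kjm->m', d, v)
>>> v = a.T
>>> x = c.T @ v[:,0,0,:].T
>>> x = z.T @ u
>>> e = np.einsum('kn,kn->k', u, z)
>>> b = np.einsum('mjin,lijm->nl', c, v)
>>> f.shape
(19, 11, 13, 11, 13)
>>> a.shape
(19, 11, 11, 13)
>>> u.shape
(13, 37)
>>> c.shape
(19, 11, 11, 37)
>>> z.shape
(13, 37)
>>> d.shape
(3,)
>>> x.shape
(37, 37)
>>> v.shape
(13, 11, 11, 19)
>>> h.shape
(13, 13)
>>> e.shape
(13,)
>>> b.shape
(37, 13)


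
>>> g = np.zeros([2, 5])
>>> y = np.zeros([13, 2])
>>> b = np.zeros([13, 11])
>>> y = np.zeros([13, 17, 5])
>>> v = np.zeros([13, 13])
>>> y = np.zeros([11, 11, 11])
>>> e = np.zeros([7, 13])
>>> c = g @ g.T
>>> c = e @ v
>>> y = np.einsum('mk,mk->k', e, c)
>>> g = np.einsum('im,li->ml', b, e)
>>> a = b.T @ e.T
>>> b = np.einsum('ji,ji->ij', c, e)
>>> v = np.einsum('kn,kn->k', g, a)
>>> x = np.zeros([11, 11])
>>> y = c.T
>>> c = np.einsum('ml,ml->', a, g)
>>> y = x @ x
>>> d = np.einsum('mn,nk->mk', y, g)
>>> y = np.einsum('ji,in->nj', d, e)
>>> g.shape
(11, 7)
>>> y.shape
(13, 11)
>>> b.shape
(13, 7)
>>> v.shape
(11,)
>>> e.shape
(7, 13)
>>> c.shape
()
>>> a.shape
(11, 7)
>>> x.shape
(11, 11)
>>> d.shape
(11, 7)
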